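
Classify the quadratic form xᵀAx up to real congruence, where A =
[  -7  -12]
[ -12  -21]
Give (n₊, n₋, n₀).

step 0: pivot -7 → sign −
step 1: pivot -3/7 → sign −
signature = (0, 2, 0)

Answer: (0, 2, 0)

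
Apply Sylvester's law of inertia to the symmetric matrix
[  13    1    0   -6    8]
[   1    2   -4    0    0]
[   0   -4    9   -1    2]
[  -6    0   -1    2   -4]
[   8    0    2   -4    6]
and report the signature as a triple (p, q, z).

Answer: (4, 1, 0)

Derivation:
step 0: pivot 13 → sign +
step 1: pivot 25/13 → sign +
step 2: pivot 17/25 → sign +
step 3: pivot -15/17 → sign −
step 4: pivot 2/15 → sign +
signature = (4, 1, 0)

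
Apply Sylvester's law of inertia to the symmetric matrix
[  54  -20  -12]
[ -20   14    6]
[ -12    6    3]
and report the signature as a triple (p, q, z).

Answer: (2, 1, 0)

Derivation:
step 0: pivot 54 → sign +
step 1: pivot 178/27 → sign +
step 2: pivot -3/89 → sign −
signature = (2, 1, 0)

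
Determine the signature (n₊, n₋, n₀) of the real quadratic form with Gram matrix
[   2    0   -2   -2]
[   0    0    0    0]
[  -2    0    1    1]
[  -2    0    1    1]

Answer: (1, 1, 2)

Derivation:
step 0: pivot 2 → sign +
step 1: pivot -1 → sign −
step 2: row/col 2 already zero → sign 0
step 3: row/col 3 already zero → sign 0
signature = (1, 1, 2)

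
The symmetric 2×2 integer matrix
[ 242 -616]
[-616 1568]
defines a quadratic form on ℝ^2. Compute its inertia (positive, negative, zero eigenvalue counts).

Answer: (1, 0, 1)

Derivation:
step 0: pivot 242 → sign +
step 1: row/col 1 already zero → sign 0
signature = (1, 0, 1)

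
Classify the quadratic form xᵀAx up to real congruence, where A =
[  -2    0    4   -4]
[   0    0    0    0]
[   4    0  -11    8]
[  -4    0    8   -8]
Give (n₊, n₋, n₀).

step 0: pivot -2 → sign −
step 1: pivot -3 → sign −
step 2: row/col 2 already zero → sign 0
step 3: row/col 3 already zero → sign 0
signature = (0, 2, 2)

Answer: (0, 2, 2)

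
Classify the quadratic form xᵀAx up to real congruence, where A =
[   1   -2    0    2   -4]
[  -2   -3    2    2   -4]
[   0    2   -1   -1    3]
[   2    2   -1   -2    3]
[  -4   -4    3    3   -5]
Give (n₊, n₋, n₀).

step 0: pivot 1 → sign +
step 1: pivot -7 → sign −
step 2: pivot -3/7 → sign −
step 3: pivot 1/3 → sign +
step 4: row/col 4 already zero → sign 0
signature = (2, 2, 1)

Answer: (2, 2, 1)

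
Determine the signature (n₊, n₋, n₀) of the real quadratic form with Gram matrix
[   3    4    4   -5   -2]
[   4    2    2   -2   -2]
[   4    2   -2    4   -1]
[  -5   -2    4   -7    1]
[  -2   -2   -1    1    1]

step 0: pivot 3 → sign +
step 1: pivot -10/3 → sign −
step 2: pivot -4 → sign −
step 3: pivot 1/5 → sign +
step 4: row/col 4 already zero → sign 0
signature = (2, 2, 1)

Answer: (2, 2, 1)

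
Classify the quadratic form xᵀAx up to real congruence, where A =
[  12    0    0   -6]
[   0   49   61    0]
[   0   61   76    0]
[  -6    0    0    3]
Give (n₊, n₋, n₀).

step 0: pivot 12 → sign +
step 1: pivot 49 → sign +
step 2: pivot 3/49 → sign +
step 3: row/col 3 already zero → sign 0
signature = (3, 0, 1)

Answer: (3, 0, 1)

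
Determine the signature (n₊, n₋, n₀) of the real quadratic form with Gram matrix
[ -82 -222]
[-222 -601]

Answer: (1, 1, 0)

Derivation:
step 0: pivot -82 → sign −
step 1: pivot 1/41 → sign +
signature = (1, 1, 0)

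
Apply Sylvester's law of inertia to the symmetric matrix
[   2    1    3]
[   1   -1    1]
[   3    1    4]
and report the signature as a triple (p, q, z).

Answer: (1, 2, 0)

Derivation:
step 0: pivot 2 → sign +
step 1: pivot -3/2 → sign −
step 2: pivot -1/3 → sign −
signature = (1, 2, 0)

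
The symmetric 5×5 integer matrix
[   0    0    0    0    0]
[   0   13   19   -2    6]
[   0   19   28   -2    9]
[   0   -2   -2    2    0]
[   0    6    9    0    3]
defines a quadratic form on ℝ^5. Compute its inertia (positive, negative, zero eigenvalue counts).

step 0: pivot 13 → sign +
step 1: pivot 3/13 → sign +
step 2: pivot -2 → sign −
step 3: row/col 3 already zero → sign 0
step 4: row/col 4 already zero → sign 0
signature = (2, 1, 2)

Answer: (2, 1, 2)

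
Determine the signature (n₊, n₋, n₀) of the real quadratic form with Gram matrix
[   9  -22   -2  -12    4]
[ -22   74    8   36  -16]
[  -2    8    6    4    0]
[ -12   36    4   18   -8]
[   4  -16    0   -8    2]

Answer: (4, 1, 0)

Derivation:
step 0: pivot 9 → sign +
step 1: pivot 182/9 → sign +
step 2: pivot 66/13 → sign +
step 3: pivot -50/231 → sign −
step 4: pivot 2/25 → sign +
signature = (4, 1, 0)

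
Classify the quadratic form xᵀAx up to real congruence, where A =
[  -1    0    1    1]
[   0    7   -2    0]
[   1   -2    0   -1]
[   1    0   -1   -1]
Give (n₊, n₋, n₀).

Answer: (2, 1, 1)

Derivation:
step 0: pivot -1 → sign −
step 1: pivot 7 → sign +
step 2: pivot 3/7 → sign +
step 3: row/col 3 already zero → sign 0
signature = (2, 1, 1)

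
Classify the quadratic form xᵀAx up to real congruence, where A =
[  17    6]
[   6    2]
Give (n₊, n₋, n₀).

Answer: (1, 1, 0)

Derivation:
step 0: pivot 17 → sign +
step 1: pivot -2/17 → sign −
signature = (1, 1, 0)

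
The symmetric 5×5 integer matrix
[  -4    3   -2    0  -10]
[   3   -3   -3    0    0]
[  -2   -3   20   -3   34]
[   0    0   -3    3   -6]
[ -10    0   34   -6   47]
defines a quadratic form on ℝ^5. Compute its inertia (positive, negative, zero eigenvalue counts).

step 0: pivot -4 → sign −
step 1: pivot -3/4 → sign −
step 2: pivot 48 → sign +
step 3: pivot 45/16 → sign +
step 4: pivot -1/5 → sign −
signature = (2, 3, 0)

Answer: (2, 3, 0)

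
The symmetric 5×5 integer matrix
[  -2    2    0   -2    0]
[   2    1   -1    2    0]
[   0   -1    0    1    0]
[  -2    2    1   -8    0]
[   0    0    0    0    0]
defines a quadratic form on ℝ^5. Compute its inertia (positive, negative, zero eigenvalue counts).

Answer: (1, 3, 1)

Derivation:
step 0: pivot -2 → sign −
step 1: pivot 3 → sign +
step 2: pivot -1/3 → sign −
step 3: pivot -3 → sign −
step 4: row/col 4 already zero → sign 0
signature = (1, 3, 1)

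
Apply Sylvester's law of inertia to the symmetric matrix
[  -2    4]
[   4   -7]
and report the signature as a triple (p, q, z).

step 0: pivot -2 → sign −
step 1: pivot 1 → sign +
signature = (1, 1, 0)

Answer: (1, 1, 0)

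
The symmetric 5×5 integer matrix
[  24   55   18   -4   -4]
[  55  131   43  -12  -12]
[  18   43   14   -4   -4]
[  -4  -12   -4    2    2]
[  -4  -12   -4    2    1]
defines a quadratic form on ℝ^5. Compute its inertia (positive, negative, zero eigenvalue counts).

step 0: pivot 24 → sign +
step 1: pivot 119/24 → sign +
step 2: pivot -2/17 → sign −
step 3: pivot -2/7 → sign −
step 4: pivot -1 → sign −
signature = (2, 3, 0)

Answer: (2, 3, 0)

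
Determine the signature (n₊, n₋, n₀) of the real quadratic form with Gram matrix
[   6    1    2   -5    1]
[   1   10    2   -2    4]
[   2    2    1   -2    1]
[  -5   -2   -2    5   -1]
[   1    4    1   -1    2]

Answer: (4, 0, 1)

Derivation:
step 0: pivot 6 → sign +
step 1: pivot 59/6 → sign +
step 2: pivot 3/59 → sign +
step 3: pivot 1/3 → sign +
step 4: row/col 4 already zero → sign 0
signature = (4, 0, 1)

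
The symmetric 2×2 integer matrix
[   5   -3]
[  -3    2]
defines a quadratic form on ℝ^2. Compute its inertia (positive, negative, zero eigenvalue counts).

step 0: pivot 5 → sign +
step 1: pivot 1/5 → sign +
signature = (2, 0, 0)

Answer: (2, 0, 0)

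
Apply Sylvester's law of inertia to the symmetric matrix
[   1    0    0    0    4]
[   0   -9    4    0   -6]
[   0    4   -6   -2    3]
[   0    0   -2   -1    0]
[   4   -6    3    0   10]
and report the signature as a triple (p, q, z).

Answer: (1, 4, 0)

Derivation:
step 0: pivot 1 → sign +
step 1: pivot -9 → sign −
step 2: pivot -38/9 → sign −
step 3: pivot -1/19 → sign −
step 4: pivot -3/2 → sign −
signature = (1, 4, 0)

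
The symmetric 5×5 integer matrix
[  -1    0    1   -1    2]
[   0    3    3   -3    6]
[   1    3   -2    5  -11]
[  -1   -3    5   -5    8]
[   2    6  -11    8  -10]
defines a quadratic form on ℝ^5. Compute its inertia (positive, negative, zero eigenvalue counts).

Answer: (2, 3, 0)

Derivation:
step 0: pivot -1 → sign −
step 1: pivot 3 → sign +
step 2: pivot -4 → sign −
step 3: pivot 21/4 → sign +
step 4: pivot -3/7 → sign −
signature = (2, 3, 0)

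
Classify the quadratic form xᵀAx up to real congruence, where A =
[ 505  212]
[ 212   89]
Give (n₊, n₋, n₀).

Answer: (2, 0, 0)

Derivation:
step 0: pivot 505 → sign +
step 1: pivot 1/505 → sign +
signature = (2, 0, 0)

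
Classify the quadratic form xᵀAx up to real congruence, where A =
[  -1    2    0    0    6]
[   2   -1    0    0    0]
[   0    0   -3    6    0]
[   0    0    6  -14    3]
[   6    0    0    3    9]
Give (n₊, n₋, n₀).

Answer: (2, 3, 0)

Derivation:
step 0: pivot -1 → sign −
step 1: pivot 3 → sign +
step 2: pivot -3 → sign −
step 3: pivot -2 → sign −
step 4: pivot 3/2 → sign +
signature = (2, 3, 0)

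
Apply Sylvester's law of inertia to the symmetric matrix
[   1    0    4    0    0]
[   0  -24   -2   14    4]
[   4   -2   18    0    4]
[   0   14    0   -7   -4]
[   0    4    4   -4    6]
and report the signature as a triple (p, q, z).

Answer: (4, 1, 0)

Derivation:
step 0: pivot 1 → sign +
step 1: pivot -24 → sign −
step 2: pivot 13/6 → sign +
step 3: pivot 7/13 → sign +
step 4: pivot 2/7 → sign +
signature = (4, 1, 0)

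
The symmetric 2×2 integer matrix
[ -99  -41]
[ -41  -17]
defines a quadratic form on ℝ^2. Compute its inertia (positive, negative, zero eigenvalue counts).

Answer: (0, 2, 0)

Derivation:
step 0: pivot -99 → sign −
step 1: pivot -2/99 → sign −
signature = (0, 2, 0)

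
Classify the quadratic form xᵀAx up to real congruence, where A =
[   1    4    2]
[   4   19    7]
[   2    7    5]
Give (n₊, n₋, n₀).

Answer: (3, 0, 0)

Derivation:
step 0: pivot 1 → sign +
step 1: pivot 3 → sign +
step 2: pivot 2/3 → sign +
signature = (3, 0, 0)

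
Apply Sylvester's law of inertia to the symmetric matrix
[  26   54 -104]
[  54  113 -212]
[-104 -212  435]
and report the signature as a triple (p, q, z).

Answer: (3, 0, 0)

Derivation:
step 0: pivot 26 → sign +
step 1: pivot 11/13 → sign +
step 2: pivot 1/11 → sign +
signature = (3, 0, 0)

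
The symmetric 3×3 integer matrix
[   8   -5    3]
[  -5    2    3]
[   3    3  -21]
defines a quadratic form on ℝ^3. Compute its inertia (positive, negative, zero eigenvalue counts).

step 0: pivot 8 → sign +
step 1: pivot -9/8 → sign −
step 2: pivot -1 → sign −
signature = (1, 2, 0)

Answer: (1, 2, 0)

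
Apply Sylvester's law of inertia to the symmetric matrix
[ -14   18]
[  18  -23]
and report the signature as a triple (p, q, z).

step 0: pivot -14 → sign −
step 1: pivot 1/7 → sign +
signature = (1, 1, 0)

Answer: (1, 1, 0)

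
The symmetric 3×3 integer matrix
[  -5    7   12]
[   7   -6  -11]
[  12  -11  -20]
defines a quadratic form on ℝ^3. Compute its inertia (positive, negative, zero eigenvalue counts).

step 0: pivot -5 → sign −
step 1: pivot 19/5 → sign +
step 2: pivot -1/19 → sign −
signature = (1, 2, 0)

Answer: (1, 2, 0)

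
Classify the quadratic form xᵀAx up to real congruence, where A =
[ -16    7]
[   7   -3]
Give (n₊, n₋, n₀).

step 0: pivot -16 → sign −
step 1: pivot 1/16 → sign +
signature = (1, 1, 0)

Answer: (1, 1, 0)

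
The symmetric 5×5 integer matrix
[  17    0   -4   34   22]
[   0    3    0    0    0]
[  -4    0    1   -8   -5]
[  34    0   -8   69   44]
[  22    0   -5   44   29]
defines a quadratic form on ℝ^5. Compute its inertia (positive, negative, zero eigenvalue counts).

Answer: (4, 0, 1)

Derivation:
step 0: pivot 17 → sign +
step 1: pivot 3 → sign +
step 2: pivot 1/17 → sign +
step 3: pivot 1 → sign +
step 4: row/col 4 already zero → sign 0
signature = (4, 0, 1)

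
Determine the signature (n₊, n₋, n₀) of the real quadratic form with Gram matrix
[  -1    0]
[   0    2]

Answer: (1, 1, 0)

Derivation:
step 0: pivot -1 → sign −
step 1: pivot 2 → sign +
signature = (1, 1, 0)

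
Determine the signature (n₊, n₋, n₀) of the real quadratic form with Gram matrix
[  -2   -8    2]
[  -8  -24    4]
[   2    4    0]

Answer: (1, 1, 1)

Derivation:
step 0: pivot -2 → sign −
step 1: pivot 8 → sign +
step 2: row/col 2 already zero → sign 0
signature = (1, 1, 1)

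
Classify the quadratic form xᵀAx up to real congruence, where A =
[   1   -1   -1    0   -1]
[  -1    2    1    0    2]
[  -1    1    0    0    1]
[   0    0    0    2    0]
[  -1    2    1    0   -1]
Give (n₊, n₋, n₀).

step 0: pivot 1 → sign +
step 1: pivot 1 → sign +
step 2: pivot -1 → sign −
step 3: pivot 2 → sign +
step 4: pivot -3 → sign −
signature = (3, 2, 0)

Answer: (3, 2, 0)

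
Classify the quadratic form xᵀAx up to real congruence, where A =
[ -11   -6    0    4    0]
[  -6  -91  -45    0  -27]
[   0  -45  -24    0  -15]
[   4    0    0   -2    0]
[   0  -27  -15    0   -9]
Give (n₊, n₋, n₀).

step 0: pivot -11 → sign −
step 1: pivot -965/11 → sign −
step 2: pivot -177/193 → sign −
step 3: pivot 258/295 → sign +
step 4: pivot 6/43 → sign +
signature = (2, 3, 0)

Answer: (2, 3, 0)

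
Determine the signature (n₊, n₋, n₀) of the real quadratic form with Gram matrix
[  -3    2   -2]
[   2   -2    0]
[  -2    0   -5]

Answer: (0, 3, 0)

Derivation:
step 0: pivot -3 → sign −
step 1: pivot -2/3 → sign −
step 2: pivot -1 → sign −
signature = (0, 3, 0)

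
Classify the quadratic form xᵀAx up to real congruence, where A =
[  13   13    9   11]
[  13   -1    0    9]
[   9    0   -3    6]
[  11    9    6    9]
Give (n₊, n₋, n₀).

Answer: (2, 2, 0)

Derivation:
step 0: pivot 13 → sign +
step 1: pivot -14 → sign −
step 2: pivot -627/182 → sign −
step 3: pivot 2/209 → sign +
signature = (2, 2, 0)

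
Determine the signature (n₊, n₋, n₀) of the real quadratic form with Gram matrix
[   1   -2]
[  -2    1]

step 0: pivot 1 → sign +
step 1: pivot -3 → sign −
signature = (1, 1, 0)

Answer: (1, 1, 0)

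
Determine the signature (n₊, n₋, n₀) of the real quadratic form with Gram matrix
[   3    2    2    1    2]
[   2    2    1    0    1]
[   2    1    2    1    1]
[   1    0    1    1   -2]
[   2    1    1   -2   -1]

step 0: pivot 3 → sign +
step 1: pivot 2/3 → sign +
step 2: pivot 1/2 → sign +
step 3: pivot -3 → sign −
step 4: pivot 3 → sign +
signature = (4, 1, 0)

Answer: (4, 1, 0)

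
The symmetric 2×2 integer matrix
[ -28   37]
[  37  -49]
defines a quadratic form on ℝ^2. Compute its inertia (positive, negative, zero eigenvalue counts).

step 0: pivot -28 → sign −
step 1: pivot -3/28 → sign −
signature = (0, 2, 0)

Answer: (0, 2, 0)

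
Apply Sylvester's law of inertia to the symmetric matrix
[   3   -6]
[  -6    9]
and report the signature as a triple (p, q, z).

step 0: pivot 3 → sign +
step 1: pivot -3 → sign −
signature = (1, 1, 0)

Answer: (1, 1, 0)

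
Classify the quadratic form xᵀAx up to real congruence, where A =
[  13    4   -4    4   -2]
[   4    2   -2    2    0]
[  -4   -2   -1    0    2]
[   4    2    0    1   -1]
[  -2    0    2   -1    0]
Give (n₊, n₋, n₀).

Answer: (4, 1, 0)

Derivation:
step 0: pivot 13 → sign +
step 1: pivot 10/13 → sign +
step 2: pivot -3 → sign −
step 3: pivot 1/3 → sign +
step 4: pivot 1/5 → sign +
signature = (4, 1, 0)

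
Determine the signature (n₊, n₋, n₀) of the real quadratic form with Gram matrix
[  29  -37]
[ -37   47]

Answer: (1, 1, 0)

Derivation:
step 0: pivot 29 → sign +
step 1: pivot -6/29 → sign −
signature = (1, 1, 0)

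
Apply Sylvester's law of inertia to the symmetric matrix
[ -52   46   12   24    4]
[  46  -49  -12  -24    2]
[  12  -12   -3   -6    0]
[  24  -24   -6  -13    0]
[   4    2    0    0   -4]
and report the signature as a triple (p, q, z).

Answer: (0, 3, 2)

Derivation:
step 0: pivot -52 → sign −
step 1: pivot -108/13 → sign −
step 2: pivot -1 → sign −
step 3: row/col 3 already zero → sign 0
step 4: row/col 4 already zero → sign 0
signature = (0, 3, 2)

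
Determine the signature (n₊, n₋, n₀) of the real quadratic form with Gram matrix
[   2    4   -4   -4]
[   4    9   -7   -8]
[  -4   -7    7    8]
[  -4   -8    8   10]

Answer: (3, 1, 0)

Derivation:
step 0: pivot 2 → sign +
step 1: pivot 1 → sign +
step 2: pivot -2 → sign −
step 3: pivot 2 → sign +
signature = (3, 1, 0)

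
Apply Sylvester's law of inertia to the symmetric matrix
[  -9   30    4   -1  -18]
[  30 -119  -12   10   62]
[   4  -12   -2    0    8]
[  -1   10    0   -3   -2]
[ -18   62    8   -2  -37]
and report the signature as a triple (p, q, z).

Answer: (1, 4, 0)

Derivation:
step 0: pivot -9 → sign −
step 1: pivot -19 → sign −
step 2: pivot -22/171 → sign −
step 3: pivot -6/11 → sign −
step 4: pivot 1/3 → sign +
signature = (1, 4, 0)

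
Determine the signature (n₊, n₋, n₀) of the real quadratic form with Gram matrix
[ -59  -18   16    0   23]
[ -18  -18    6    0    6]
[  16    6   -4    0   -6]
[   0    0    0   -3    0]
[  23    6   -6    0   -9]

step 0: pivot -59 → sign −
step 1: pivot -738/59 → sign −
step 2: pivot 18/41 → sign +
step 3: pivot -3 → sign −
step 4: row/col 4 already zero → sign 0
signature = (1, 3, 1)

Answer: (1, 3, 1)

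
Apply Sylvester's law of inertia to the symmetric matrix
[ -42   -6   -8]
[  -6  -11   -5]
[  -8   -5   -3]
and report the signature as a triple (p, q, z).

Answer: (0, 3, 0)

Derivation:
step 0: pivot -42 → sign −
step 1: pivot -71/7 → sign −
step 2: pivot -2/213 → sign −
signature = (0, 3, 0)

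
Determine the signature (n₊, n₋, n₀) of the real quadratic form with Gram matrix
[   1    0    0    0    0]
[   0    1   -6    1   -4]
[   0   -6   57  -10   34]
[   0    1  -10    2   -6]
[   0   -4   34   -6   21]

Answer: (5, 0, 0)

Derivation:
step 0: pivot 1 → sign +
step 1: pivot 1 → sign +
step 2: pivot 21 → sign +
step 3: pivot 5/21 → sign +
step 4: pivot 1/5 → sign +
signature = (5, 0, 0)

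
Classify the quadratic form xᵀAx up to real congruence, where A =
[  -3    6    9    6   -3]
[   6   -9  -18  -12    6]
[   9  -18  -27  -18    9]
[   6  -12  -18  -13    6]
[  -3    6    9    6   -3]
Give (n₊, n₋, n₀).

step 0: pivot -3 → sign −
step 1: pivot 3 → sign +
step 2: pivot -1 → sign −
step 3: row/col 3 already zero → sign 0
step 4: row/col 4 already zero → sign 0
signature = (1, 2, 2)

Answer: (1, 2, 2)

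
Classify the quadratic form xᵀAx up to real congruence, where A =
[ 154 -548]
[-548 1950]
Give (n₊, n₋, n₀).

step 0: pivot 154 → sign +
step 1: pivot -2/77 → sign −
signature = (1, 1, 0)

Answer: (1, 1, 0)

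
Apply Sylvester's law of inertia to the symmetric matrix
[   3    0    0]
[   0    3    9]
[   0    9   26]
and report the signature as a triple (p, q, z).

Answer: (2, 1, 0)

Derivation:
step 0: pivot 3 → sign +
step 1: pivot 3 → sign +
step 2: pivot -1 → sign −
signature = (2, 1, 0)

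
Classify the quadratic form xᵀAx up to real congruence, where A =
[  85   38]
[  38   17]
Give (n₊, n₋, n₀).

step 0: pivot 85 → sign +
step 1: pivot 1/85 → sign +
signature = (2, 0, 0)

Answer: (2, 0, 0)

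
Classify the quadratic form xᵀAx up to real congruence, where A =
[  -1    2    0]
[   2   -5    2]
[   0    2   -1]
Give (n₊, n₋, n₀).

Answer: (1, 2, 0)

Derivation:
step 0: pivot -1 → sign −
step 1: pivot -1 → sign −
step 2: pivot 3 → sign +
signature = (1, 2, 0)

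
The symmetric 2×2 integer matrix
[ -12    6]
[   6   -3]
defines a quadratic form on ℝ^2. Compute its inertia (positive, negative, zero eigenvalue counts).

Answer: (0, 1, 1)

Derivation:
step 0: pivot -12 → sign −
step 1: row/col 1 already zero → sign 0
signature = (0, 1, 1)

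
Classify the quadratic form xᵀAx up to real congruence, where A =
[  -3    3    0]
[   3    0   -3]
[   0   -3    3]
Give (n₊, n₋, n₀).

step 0: pivot -3 → sign −
step 1: pivot 3 → sign +
step 2: row/col 2 already zero → sign 0
signature = (1, 1, 1)

Answer: (1, 1, 1)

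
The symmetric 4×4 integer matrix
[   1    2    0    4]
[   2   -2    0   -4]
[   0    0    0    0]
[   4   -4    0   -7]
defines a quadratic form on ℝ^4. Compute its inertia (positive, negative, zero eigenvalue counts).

step 0: pivot 1 → sign +
step 1: pivot -6 → sign −
step 2: pivot 1 → sign +
step 3: row/col 3 already zero → sign 0
signature = (2, 1, 1)

Answer: (2, 1, 1)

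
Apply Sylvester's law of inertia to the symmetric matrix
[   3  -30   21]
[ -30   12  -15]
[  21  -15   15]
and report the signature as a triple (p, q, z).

Answer: (2, 1, 0)

Derivation:
step 0: pivot 3 → sign +
step 1: pivot -288 → sign −
step 2: pivot 1/32 → sign +
signature = (2, 1, 0)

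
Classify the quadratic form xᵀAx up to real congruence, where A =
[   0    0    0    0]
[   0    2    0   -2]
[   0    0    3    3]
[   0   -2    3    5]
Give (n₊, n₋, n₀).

step 0: pivot 2 → sign +
step 1: pivot 3 → sign +
step 2: row/col 2 already zero → sign 0
step 3: row/col 3 already zero → sign 0
signature = (2, 0, 2)

Answer: (2, 0, 2)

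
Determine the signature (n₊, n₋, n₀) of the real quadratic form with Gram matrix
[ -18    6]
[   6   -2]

Answer: (0, 1, 1)

Derivation:
step 0: pivot -18 → sign −
step 1: row/col 1 already zero → sign 0
signature = (0, 1, 1)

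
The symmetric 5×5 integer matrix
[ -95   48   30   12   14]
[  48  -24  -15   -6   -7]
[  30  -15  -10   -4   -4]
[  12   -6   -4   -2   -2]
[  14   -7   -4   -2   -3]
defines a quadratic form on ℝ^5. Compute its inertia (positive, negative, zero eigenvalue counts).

step 0: pivot -95 → sign −
step 1: pivot 24/95 → sign +
step 2: pivot -5/8 → sign −
step 3: pivot -2/5 → sign −
step 4: pivot -1/3 → sign −
signature = (1, 4, 0)

Answer: (1, 4, 0)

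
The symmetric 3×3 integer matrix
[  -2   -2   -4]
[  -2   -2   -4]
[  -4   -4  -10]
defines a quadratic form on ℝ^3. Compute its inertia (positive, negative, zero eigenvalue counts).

Answer: (0, 2, 1)

Derivation:
step 0: pivot -2 → sign −
step 1: pivot -2 → sign −
step 2: row/col 2 already zero → sign 0
signature = (0, 2, 1)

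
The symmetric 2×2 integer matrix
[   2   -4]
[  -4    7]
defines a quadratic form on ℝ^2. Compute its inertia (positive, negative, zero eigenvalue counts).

step 0: pivot 2 → sign +
step 1: pivot -1 → sign −
signature = (1, 1, 0)

Answer: (1, 1, 0)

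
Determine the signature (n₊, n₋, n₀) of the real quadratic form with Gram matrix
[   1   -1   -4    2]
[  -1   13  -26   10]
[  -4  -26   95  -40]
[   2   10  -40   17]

Answer: (3, 0, 1)

Derivation:
step 0: pivot 1 → sign +
step 1: pivot 12 → sign +
step 2: pivot 4 → sign +
step 3: row/col 3 already zero → sign 0
signature = (3, 0, 1)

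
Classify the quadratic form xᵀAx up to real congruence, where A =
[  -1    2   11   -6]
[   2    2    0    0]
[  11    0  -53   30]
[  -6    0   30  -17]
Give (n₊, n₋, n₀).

Answer: (2, 2, 0)

Derivation:
step 0: pivot -1 → sign −
step 1: pivot 6 → sign +
step 2: pivot -38/3 → sign −
step 3: pivot 1/19 → sign +
signature = (2, 2, 0)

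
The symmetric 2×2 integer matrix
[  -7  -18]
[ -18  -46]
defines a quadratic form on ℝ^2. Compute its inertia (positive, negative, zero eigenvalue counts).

Answer: (1, 1, 0)

Derivation:
step 0: pivot -7 → sign −
step 1: pivot 2/7 → sign +
signature = (1, 1, 0)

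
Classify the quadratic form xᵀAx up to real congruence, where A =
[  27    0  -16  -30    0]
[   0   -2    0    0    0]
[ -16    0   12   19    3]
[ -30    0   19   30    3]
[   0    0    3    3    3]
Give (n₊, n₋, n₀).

step 0: pivot 27 → sign +
step 1: pivot -2 → sign −
step 2: pivot 68/27 → sign +
step 3: pivot -267/68 → sign −
step 4: pivot 3/89 → sign +
signature = (3, 2, 0)

Answer: (3, 2, 0)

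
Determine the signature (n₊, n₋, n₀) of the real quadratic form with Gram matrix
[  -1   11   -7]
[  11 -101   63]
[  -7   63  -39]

step 0: pivot -1 → sign −
step 1: pivot 20 → sign +
step 2: pivot 1/5 → sign +
signature = (2, 1, 0)

Answer: (2, 1, 0)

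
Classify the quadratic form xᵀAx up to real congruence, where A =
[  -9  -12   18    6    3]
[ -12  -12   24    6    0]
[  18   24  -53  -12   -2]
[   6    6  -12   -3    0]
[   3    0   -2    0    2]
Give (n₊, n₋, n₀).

Answer: (1, 3, 1)

Derivation:
step 0: pivot -9 → sign −
step 1: pivot 4 → sign +
step 2: pivot -17 → sign −
step 3: pivot -1/17 → sign −
step 4: row/col 4 already zero → sign 0
signature = (1, 3, 1)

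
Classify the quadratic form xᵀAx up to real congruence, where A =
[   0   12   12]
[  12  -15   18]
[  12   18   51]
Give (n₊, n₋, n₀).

step 0: pivot -15 → sign −
step 1: pivot 48/5 → sign +
step 2: row/col 2 already zero → sign 0
signature = (1, 1, 1)

Answer: (1, 1, 1)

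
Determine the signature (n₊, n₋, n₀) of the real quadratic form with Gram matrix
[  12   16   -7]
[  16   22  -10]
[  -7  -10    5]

step 0: pivot 12 → sign +
step 1: pivot 2/3 → sign +
step 2: pivot 1/4 → sign +
signature = (3, 0, 0)

Answer: (3, 0, 0)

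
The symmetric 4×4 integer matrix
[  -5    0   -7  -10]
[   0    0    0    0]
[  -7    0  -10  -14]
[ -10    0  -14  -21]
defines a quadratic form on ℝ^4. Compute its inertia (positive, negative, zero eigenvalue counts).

Answer: (0, 3, 1)

Derivation:
step 0: pivot -5 → sign −
step 1: pivot -1/5 → sign −
step 2: pivot -1 → sign −
step 3: row/col 3 already zero → sign 0
signature = (0, 3, 1)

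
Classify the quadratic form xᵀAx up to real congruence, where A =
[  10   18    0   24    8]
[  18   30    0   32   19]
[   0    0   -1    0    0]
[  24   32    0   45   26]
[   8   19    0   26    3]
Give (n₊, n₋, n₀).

step 0: pivot 10 → sign +
step 1: pivot -12/5 → sign −
step 2: pivot -1 → sign −
step 3: pivot 119/3 → sign +
step 4: pivot -3/476 → sign −
signature = (2, 3, 0)

Answer: (2, 3, 0)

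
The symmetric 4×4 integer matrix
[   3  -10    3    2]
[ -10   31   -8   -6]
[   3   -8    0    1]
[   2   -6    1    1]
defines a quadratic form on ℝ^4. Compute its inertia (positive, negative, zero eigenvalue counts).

step 0: pivot 3 → sign +
step 1: pivot -7/3 → sign −
step 2: pivot -9/7 → sign −
step 3: row/col 3 already zero → sign 0
signature = (1, 2, 1)

Answer: (1, 2, 1)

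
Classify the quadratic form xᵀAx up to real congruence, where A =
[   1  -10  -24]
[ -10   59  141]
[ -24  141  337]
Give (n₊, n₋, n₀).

step 0: pivot 1 → sign +
step 1: pivot -41 → sign −
step 2: pivot 2/41 → sign +
signature = (2, 1, 0)

Answer: (2, 1, 0)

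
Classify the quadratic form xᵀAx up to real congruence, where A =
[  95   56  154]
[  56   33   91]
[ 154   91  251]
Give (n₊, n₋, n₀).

Answer: (2, 1, 0)

Derivation:
step 0: pivot 95 → sign +
step 1: pivot -1/95 → sign −
step 2: pivot 6 → sign +
signature = (2, 1, 0)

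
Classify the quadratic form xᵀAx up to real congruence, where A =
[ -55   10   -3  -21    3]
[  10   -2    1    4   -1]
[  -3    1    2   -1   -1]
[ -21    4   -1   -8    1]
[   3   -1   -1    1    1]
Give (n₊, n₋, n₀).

Answer: (3, 2, 0)

Derivation:
step 0: pivot -55 → sign −
step 1: pivot -2/11 → sign −
step 2: pivot 33/10 → sign +
step 3: pivot 1/11 → sign +
step 4: pivot 1/3 → sign +
signature = (3, 2, 0)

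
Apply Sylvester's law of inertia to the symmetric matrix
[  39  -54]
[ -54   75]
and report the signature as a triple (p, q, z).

step 0: pivot 39 → sign +
step 1: pivot 3/13 → sign +
signature = (2, 0, 0)

Answer: (2, 0, 0)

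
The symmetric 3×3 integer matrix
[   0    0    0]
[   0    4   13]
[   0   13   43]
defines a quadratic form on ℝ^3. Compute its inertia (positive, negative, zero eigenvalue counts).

step 0: pivot 4 → sign +
step 1: pivot 3/4 → sign +
step 2: row/col 2 already zero → sign 0
signature = (2, 0, 1)

Answer: (2, 0, 1)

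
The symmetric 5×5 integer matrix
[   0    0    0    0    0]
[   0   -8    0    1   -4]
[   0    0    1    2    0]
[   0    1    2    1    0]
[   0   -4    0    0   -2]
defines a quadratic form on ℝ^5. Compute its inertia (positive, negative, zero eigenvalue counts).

Answer: (2, 2, 1)

Derivation:
step 0: pivot -8 → sign −
step 1: pivot 1 → sign +
step 2: pivot -23/8 → sign −
step 3: pivot 2/23 → sign +
step 4: row/col 4 already zero → sign 0
signature = (2, 2, 1)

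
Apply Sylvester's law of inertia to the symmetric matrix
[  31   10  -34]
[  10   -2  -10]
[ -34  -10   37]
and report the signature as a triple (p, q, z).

step 0: pivot 31 → sign +
step 1: pivot -162/31 → sign −
step 2: pivot -1/9 → sign −
signature = (1, 2, 0)

Answer: (1, 2, 0)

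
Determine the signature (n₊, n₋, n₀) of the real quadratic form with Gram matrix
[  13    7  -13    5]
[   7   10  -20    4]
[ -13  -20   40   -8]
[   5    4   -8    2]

step 0: pivot 13 → sign +
step 1: pivot 81/13 → sign +
step 2: pivot -10/81 → sign −
step 3: pivot 2/5 → sign +
signature = (3, 1, 0)

Answer: (3, 1, 0)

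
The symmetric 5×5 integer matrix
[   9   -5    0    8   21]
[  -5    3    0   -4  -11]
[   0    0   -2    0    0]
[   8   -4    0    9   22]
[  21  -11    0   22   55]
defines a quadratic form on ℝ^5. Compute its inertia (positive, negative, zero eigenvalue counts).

Answer: (3, 1, 1)

Derivation:
step 0: pivot 9 → sign +
step 1: pivot 2/9 → sign +
step 2: pivot -2 → sign −
step 3: pivot 1 → sign +
step 4: row/col 4 already zero → sign 0
signature = (3, 1, 1)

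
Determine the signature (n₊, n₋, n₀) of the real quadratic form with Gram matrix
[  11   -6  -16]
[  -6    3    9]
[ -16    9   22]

Answer: (1, 2, 0)

Derivation:
step 0: pivot 11 → sign +
step 1: pivot -3/11 → sign −
step 2: pivot -1 → sign −
signature = (1, 2, 0)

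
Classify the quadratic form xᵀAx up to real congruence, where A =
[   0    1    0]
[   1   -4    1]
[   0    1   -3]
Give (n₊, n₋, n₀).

step 0: pivot -4 → sign −
step 1: pivot 1/4 → sign +
step 2: pivot -3 → sign −
signature = (1, 2, 0)

Answer: (1, 2, 0)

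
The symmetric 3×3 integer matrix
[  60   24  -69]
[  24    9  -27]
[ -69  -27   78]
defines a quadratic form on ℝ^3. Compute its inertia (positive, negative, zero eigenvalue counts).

step 0: pivot 60 → sign +
step 1: pivot -3/5 → sign −
step 2: pivot -3/4 → sign −
signature = (1, 2, 0)

Answer: (1, 2, 0)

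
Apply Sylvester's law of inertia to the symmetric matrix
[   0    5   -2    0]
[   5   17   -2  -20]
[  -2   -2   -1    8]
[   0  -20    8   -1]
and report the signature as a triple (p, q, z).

step 0: pivot 17 → sign +
step 1: pivot -25/17 → sign −
step 2: pivot 3/25 → sign +
step 3: pivot -1 → sign −
signature = (2, 2, 0)

Answer: (2, 2, 0)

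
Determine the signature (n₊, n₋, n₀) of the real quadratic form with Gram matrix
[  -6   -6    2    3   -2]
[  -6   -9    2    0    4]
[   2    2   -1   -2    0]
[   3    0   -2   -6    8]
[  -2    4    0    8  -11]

step 0: pivot -6 → sign −
step 1: pivot -3 → sign −
step 2: pivot -1/3 → sign −
step 3: pivot 3/2 → sign +
step 4: pivot -3 → sign −
signature = (1, 4, 0)

Answer: (1, 4, 0)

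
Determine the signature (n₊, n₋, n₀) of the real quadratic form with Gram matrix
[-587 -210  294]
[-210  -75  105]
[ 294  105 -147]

Answer: (1, 1, 1)

Derivation:
step 0: pivot -587 → sign −
step 1: pivot 75/587 → sign +
step 2: row/col 2 already zero → sign 0
signature = (1, 1, 1)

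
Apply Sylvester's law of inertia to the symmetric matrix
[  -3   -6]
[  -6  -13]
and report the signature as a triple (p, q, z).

Answer: (0, 2, 0)

Derivation:
step 0: pivot -3 → sign −
step 1: pivot -1 → sign −
signature = (0, 2, 0)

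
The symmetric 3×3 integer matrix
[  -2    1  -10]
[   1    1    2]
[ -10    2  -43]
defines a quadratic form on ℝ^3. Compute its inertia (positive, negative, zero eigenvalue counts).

step 0: pivot -2 → sign −
step 1: pivot 3/2 → sign +
step 2: pivot 1 → sign +
signature = (2, 1, 0)

Answer: (2, 1, 0)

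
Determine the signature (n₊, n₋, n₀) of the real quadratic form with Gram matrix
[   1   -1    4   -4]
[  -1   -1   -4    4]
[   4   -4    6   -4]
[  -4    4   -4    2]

Answer: (2, 2, 0)

Derivation:
step 0: pivot 1 → sign +
step 1: pivot -2 → sign −
step 2: pivot -10 → sign −
step 3: pivot 2/5 → sign +
signature = (2, 2, 0)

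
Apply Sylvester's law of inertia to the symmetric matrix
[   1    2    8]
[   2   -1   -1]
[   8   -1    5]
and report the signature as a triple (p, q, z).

Answer: (1, 2, 0)

Derivation:
step 0: pivot 1 → sign +
step 1: pivot -5 → sign −
step 2: pivot -6/5 → sign −
signature = (1, 2, 0)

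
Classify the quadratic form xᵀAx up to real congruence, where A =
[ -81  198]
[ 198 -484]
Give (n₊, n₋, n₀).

Answer: (0, 1, 1)

Derivation:
step 0: pivot -81 → sign −
step 1: row/col 1 already zero → sign 0
signature = (0, 1, 1)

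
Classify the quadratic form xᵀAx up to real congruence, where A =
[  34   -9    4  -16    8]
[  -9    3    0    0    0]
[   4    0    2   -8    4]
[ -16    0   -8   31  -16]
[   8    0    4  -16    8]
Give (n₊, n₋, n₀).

Answer: (2, 2, 1)

Derivation:
step 0: pivot 34 → sign +
step 1: pivot 21/34 → sign +
step 2: pivot -2/7 → sign −
step 3: pivot -1 → sign −
step 4: row/col 4 already zero → sign 0
signature = (2, 2, 1)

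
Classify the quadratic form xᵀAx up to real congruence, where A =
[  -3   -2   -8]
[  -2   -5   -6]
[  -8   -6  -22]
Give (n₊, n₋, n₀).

Answer: (0, 3, 0)

Derivation:
step 0: pivot -3 → sign −
step 1: pivot -11/3 → sign −
step 2: pivot -6/11 → sign −
signature = (0, 3, 0)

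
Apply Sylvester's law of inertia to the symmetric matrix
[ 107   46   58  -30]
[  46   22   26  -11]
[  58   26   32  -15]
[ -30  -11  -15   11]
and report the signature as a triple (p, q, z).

Answer: (3, 1, 0)

Derivation:
step 0: pivot 107 → sign +
step 1: pivot 238/107 → sign +
step 2: pivot 6/119 → sign +
step 3: pivot -3/2 → sign −
signature = (3, 1, 0)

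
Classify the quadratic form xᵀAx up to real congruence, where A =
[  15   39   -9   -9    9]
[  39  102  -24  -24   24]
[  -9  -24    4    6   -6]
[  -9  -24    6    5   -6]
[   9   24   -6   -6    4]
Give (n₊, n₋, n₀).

Answer: (2, 3, 0)

Derivation:
step 0: pivot 15 → sign +
step 1: pivot 3/5 → sign +
step 2: pivot -2 → sign −
step 3: pivot -1 → sign −
step 4: pivot -2 → sign −
signature = (2, 3, 0)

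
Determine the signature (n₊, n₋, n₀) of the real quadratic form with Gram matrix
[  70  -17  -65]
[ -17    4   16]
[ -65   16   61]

step 0: pivot 70 → sign +
step 1: pivot -9/70 → sign −
step 2: pivot 1 → sign +
signature = (2, 1, 0)

Answer: (2, 1, 0)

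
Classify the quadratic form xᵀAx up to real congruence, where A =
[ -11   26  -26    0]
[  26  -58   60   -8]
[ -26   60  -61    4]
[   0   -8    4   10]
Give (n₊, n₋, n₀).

Answer: (1, 3, 0)

Derivation:
step 0: pivot -11 → sign −
step 1: pivot 38/11 → sign +
step 2: pivot -3/19 → sign −
step 3: pivot -6 → sign −
signature = (1, 3, 0)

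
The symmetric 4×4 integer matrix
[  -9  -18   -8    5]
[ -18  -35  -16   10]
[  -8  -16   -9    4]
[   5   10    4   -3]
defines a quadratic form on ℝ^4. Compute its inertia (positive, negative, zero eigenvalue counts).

step 0: pivot -9 → sign −
step 1: pivot 1 → sign +
step 2: pivot -17/9 → sign −
step 3: pivot -2/17 → sign −
signature = (1, 3, 0)

Answer: (1, 3, 0)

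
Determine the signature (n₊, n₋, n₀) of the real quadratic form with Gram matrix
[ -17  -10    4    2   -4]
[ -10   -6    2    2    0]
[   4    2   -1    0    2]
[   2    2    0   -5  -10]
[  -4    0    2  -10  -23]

step 0: pivot -17 → sign −
step 1: pivot -2/17 → sign −
step 2: pivot 1 → sign +
step 3: pivot -3 → sign −
step 4: pivot 1 → sign +
signature = (2, 3, 0)

Answer: (2, 3, 0)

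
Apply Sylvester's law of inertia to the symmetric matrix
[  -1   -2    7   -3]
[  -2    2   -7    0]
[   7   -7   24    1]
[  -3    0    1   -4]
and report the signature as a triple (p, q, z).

step 0: pivot -1 → sign −
step 1: pivot 6 → sign +
step 2: pivot -1/2 → sign −
step 3: pivot 1 → sign +
signature = (2, 2, 0)

Answer: (2, 2, 0)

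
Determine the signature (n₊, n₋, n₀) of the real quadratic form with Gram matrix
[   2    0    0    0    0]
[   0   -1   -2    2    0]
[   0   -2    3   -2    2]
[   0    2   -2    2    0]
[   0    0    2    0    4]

step 0: pivot 2 → sign +
step 1: pivot -1 → sign −
step 2: pivot 7 → sign +
step 3: pivot 6/7 → sign +
step 4: row/col 4 already zero → sign 0
signature = (3, 1, 1)

Answer: (3, 1, 1)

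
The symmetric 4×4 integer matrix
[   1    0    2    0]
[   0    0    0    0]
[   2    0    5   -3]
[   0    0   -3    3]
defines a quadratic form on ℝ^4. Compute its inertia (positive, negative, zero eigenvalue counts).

Answer: (2, 1, 1)

Derivation:
step 0: pivot 1 → sign +
step 1: pivot 1 → sign +
step 2: pivot -6 → sign −
step 3: row/col 3 already zero → sign 0
signature = (2, 1, 1)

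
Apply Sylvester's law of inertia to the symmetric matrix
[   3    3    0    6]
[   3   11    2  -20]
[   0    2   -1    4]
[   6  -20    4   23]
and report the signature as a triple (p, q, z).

Answer: (2, 1, 1)

Derivation:
step 0: pivot 3 → sign +
step 1: pivot 8 → sign +
step 2: pivot -3/2 → sign −
step 3: row/col 3 already zero → sign 0
signature = (2, 1, 1)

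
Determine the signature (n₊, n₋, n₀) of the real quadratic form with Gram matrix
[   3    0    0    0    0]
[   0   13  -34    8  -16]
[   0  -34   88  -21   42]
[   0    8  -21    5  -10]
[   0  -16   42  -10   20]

step 0: pivot 3 → sign +
step 1: pivot 13 → sign +
step 2: pivot -12/13 → sign −
step 3: pivot 1/12 → sign +
step 4: row/col 4 already zero → sign 0
signature = (3, 1, 1)

Answer: (3, 1, 1)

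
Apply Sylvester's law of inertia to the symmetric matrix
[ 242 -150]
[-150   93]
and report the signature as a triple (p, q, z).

Answer: (2, 0, 0)

Derivation:
step 0: pivot 242 → sign +
step 1: pivot 3/121 → sign +
signature = (2, 0, 0)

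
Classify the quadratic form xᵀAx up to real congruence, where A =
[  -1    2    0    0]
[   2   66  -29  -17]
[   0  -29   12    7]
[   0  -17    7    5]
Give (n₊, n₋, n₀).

Answer: (2, 2, 0)

Derivation:
step 0: pivot -1 → sign −
step 1: pivot 70 → sign +
step 2: pivot -1/70 → sign −
step 3: pivot 1 → sign +
signature = (2, 2, 0)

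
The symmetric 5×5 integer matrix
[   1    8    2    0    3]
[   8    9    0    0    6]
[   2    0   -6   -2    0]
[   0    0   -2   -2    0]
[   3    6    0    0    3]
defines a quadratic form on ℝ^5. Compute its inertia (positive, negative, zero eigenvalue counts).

Answer: (2, 3, 0)

Derivation:
step 0: pivot 1 → sign +
step 1: pivot -55 → sign −
step 2: pivot -294/55 → sign −
step 3: pivot -184/147 → sign −
step 4: pivot 3/46 → sign +
signature = (2, 3, 0)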